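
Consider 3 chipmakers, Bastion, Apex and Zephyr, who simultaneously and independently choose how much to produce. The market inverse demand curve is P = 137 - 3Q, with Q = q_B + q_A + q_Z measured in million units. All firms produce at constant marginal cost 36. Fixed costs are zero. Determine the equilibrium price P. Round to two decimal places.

Each firm earns π_i = (137 - 3Q)q_i - 36q_i.
Setting ∂π_i/∂q_i = 0 with rivals' quantities fixed: 101 - 6q_i - 3·Σ_{j≠i} q_j = 0.
With identical firms every q_j equals q_i, so Σ_{j≠i} q_j = 2q_i and 101 = 12q_i, giving q_i = 101/12.
Total output Q = 101/4, so price P = 137 - 3·(101/4) = 245/4.

61.25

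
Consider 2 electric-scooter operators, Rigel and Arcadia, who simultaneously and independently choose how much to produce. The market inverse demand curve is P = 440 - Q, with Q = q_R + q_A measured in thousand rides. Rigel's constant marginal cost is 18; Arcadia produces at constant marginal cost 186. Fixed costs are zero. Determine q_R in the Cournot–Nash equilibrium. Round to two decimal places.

196.67

Rigel's profit: π_R = (440 - Q)q_R - (18q_R). Setting ∂π_R/∂q_R = 0: 422 - 2q_R - (q_A) = 0.
Arcadia's profit: π_A = (440 - Q)q_A - (186q_A). Setting ∂π_A/∂q_A = 0: 254 - 2q_A - (q_R) = 0.
So q_R = (422 - q_A)/2 and q_A = (254 - q_R)/2.
Solving the pair: q_R = 590/3, q_A = 86/3.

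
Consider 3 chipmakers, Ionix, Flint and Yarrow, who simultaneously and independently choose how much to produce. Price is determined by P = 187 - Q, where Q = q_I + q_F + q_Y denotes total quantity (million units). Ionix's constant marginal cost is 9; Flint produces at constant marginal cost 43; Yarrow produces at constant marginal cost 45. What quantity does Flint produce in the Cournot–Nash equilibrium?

28

Ionix's profit: π_I = (187 - Q)q_I - (9q_I). Setting ∂π_I/∂q_I = 0: 178 - 2q_I - (q_F + q_Y) = 0.
Flint's profit: π_F = (187 - Q)q_F - (43q_F). Setting ∂π_F/∂q_F = 0: 144 - 2q_F - (q_I + q_Y) = 0.
Yarrow's first-order condition: 142 - 2q_Y - (q_I + q_F) = 0.
Adding the 3 first-order conditions: 464 − 4Q = 0, so Q = 116.
Back-substituting: q_I = (178 − 116) = 62, q_F = (144 − 116) = 28, q_Y = (142 − 116) = 26.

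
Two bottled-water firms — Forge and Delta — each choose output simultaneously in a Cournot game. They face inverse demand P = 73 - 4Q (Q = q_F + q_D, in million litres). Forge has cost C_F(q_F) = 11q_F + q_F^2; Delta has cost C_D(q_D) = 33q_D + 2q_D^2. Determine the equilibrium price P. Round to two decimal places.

44.69

Forge's profit: π_F = (73 - 4Q)q_F - (11q_F + q_F²). Setting ∂π_F/∂q_F = 0: 62 - 10q_F - 4(q_D) = 0.
Delta's first-order condition: 40 - 12q_D - 4(q_F) = 0.
Best responses: q_F = (62 - 4q_D)/10, q_D = (40 - 4q_F)/12.
Solving the pair: q_F = 73/13, q_D = 19/13.
Total output Q = 92/13, so price P = 73 - 4·(92/13) = 581/13.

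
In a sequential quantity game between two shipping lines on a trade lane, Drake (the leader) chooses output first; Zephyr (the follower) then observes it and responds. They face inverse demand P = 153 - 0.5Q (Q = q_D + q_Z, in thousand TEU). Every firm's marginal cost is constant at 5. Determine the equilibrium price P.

42

Solve by backward induction. Given q_D, the follower Zephyr maximises π_Z = (153 - (1/2)q_D - (1/2)q_Z)q_Z - 5q_Z.
∂π_Z/∂q_Z = 148 - (1/2)q_D - q_Z = 0 gives the reaction function q_Z = (148 - (1/2)q_D).
Drake substitutes q_Z(q_D) into its own profit: π_D = q_D(153 - (1/2)q_D - (148 - (1/2)q_D)/2) - 5q_D = (79 - (1/4)q_D)q_D - 5q_D.
Leader FOC: 74 - (1/2)q_D = 0, so q_D = 148.
Then q_Z = (148 - (1/2)·148) = 74.
Total output Q = 222, so price P = 153 - (1/2)·222 = 42.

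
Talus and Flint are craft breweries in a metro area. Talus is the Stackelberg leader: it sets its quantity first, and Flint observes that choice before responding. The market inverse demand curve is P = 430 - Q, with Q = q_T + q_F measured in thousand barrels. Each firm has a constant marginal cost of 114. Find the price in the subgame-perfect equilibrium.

Solve by backward induction. Given q_T, the follower Flint maximises π_F = (430 - q_T - q_F)q_F - 114q_F.
∂π_F/∂q_F = 316 - q_T - 2q_F = 0 gives the reaction function q_F = (316 - q_T)/2.
Talus substitutes q_F(q_T) into its own profit: π_T = q_T(430 - q_T - (316 - q_T)/2) - 114q_T = (272 - (1/2)q_T)q_T - 114q_T.
Maximising: ∂π_T/∂q_T = 158 - q_T = 0, giving q_T = 158.
Then q_F = (316 - 158)/2 = 79.
Total output Q = 237, so price P = 430 - 237 = 193.

193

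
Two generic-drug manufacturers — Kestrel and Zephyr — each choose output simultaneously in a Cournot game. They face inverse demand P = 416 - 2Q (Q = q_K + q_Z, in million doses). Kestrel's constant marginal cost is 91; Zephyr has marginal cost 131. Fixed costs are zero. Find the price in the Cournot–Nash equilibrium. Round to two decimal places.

Kestrel's profit: π_K = (416 - 2Q)q_K - (91q_K). Setting ∂π_K/∂q_K = 0: 325 - 4q_K - 2(q_Z) = 0.
Zephyr's profit: π_Z = (416 - 2Q)q_Z - (131q_Z). Setting ∂π_Z/∂q_Z = 0: 285 - 4q_Z - 2(q_K) = 0.
Best responses: q_K = (325 - 2q_Z)/4, q_Z = (285 - 2q_K)/4.
Solving the pair: q_K = 365/6, q_Z = 245/6.
Total output Q = 305/3, so price P = 416 - 2·(305/3) = 638/3.

212.67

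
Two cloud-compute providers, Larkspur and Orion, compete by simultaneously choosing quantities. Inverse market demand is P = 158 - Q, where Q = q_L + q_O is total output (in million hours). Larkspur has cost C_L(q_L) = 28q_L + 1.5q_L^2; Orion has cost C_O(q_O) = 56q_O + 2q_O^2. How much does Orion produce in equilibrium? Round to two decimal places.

13.10

Larkspur's profit: π_L = (158 - Q)q_L - (28q_L + (3/2)q_L²). Setting ∂π_L/∂q_L = 0: 130 - 5q_L - (q_O) = 0.
Orion's profit: π_O = (158 - Q)q_O - (56q_O + 2q_O²). Setting ∂π_O/∂q_O = 0: 102 - 6q_O - (q_L) = 0.
Best responses: q_L = (130 - q_O)/5, q_O = (102 - q_L)/6.
Solving the pair: q_L = 678/29, q_O = 380/29.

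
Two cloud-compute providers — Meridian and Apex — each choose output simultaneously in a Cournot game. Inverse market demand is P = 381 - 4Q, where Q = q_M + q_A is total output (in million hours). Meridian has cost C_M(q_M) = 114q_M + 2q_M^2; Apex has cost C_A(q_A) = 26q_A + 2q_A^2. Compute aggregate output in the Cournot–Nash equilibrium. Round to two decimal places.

Meridian's profit: π_M = (381 - 4Q)q_M - (114q_M + 2q_M²). Setting ∂π_M/∂q_M = 0: 267 - 12q_M - 4(q_A) = 0.
Apex's first-order condition: 355 - 12q_A - 4(q_M) = 0.
Rearranging gives the reaction functions q_M = (267 - 4q_A)/12 and q_A = (355 - 4q_M)/12.
Solving the pair: q_M = 223/16, q_A = 399/16.
Total output Q = 223/16 + 399/16 = 311/8.

38.88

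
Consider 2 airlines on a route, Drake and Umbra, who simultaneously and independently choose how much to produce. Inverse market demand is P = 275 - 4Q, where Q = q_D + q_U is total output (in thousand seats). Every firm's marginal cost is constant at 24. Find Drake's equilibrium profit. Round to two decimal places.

1750.03

Each firm earns π_i = (275 - 4Q)q_i - 24q_i.
First-order condition (treating rivals' output as given): 251 - 8q_i - 4q_j = 0.
By symmetry each firm produces the same amount; substituting q_j = q_i yields q_i = 251/12.
Price P = 275 - 4·(251/6) = 323/3.
Drake's profit: (323/3 - 24)·(251/12) = 1750.0278.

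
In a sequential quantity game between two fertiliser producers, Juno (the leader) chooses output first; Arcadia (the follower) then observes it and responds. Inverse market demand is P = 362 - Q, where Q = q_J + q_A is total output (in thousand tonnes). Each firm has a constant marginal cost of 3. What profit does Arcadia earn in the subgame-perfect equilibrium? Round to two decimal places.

Solve by backward induction. Given q_J, the follower Arcadia maximises π_A = (362 - q_J - q_A)q_A - 3q_A.
Setting the follower's marginal profit to zero, 359 - q_J - 2q_A = 0, i.e. q_A = (359 - q_J)/2.
Juno substitutes q_A(q_J) into its own profit: π_J = q_J(362 - q_J - (359 - q_J)/2) - 3q_J = (365/2 - (1/2)q_J)q_J - 3q_J.
Leader FOC: 359/2 - q_J = 0, so q_J = 359/2.
Then q_A = (359 - 359/2)/2 = 359/4.
Price P = 362 - 1077/4 = 371/4.
Arcadia's profit: (371/4 - 3)·(359/4) = 8055.0625.

8055.06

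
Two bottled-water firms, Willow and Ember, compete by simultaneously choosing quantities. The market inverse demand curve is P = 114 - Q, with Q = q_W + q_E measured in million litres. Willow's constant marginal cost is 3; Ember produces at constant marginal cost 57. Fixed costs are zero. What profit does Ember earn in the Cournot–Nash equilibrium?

Willow's profit: π_W = (114 - Q)q_W - (3q_W). Setting ∂π_W/∂q_W = 0: 111 - 2q_W - (q_E) = 0.
Ember's first-order condition: 57 - 2q_E - (q_W) = 0.
Best responses: q_W = (111 - q_E)/2, q_E = (57 - q_W)/2.
Solving the pair: q_W = 55, q_E = 1.
Price P = 114 - 56 = 58.
Ember's profit: (58 - 57)·1 = 1.

1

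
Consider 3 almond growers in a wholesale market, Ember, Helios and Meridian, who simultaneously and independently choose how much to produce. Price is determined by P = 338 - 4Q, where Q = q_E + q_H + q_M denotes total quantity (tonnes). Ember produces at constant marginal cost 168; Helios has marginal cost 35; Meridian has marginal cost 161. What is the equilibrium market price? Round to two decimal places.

Ember's profit: π_E = (338 - 4Q)q_E - (168q_E). Setting ∂π_E/∂q_E = 0: 170 - 8q_E - 4(q_H + q_M) = 0.
Helios's first-order condition: 303 - 8q_H - 4(q_E + q_M) = 0.
Meridian's profit: π_M = (338 - 4Q)q_M - (161q_M). Setting ∂π_M/∂q_M = 0: 177 - 8q_M - 4(q_E + q_H) = 0.
Summing all 3 equations gives 650 − 16Q = 0, hence Q = 325/8.
Back-substituting: q_E = (170 − 325/2)/4 = 15/8, q_H = (303 − 325/2)/4 = 281/8, q_M = (177 − 325/2)/4 = 29/8.
Total output Q = 325/8, so price P = 338 - 4·(325/8) = 351/2.

175.50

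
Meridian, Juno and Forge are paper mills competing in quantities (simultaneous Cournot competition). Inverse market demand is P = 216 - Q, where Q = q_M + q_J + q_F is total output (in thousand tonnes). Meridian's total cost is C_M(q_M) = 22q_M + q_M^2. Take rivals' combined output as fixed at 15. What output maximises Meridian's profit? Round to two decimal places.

44.75

With rivals' combined output fixed at 15, Meridian's profit is π_M = (216 - 15 - q_M)q_M - (22q_M + q_M²) = (201 - q_M)q_M - (22q_M + q_M²).
∂π_M/∂q_M = 179 - 4q_M = 0, so q_M = 179/4.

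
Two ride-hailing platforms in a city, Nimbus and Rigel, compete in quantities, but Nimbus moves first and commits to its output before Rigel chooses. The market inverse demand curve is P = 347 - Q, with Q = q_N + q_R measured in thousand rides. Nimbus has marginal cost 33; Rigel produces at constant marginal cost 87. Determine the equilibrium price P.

The follower Rigel best-responds to any q_N: π_R = (347 - Q)q_R - 87q_R.
∂π_R/∂q_R = 260 - q_N - 2q_R = 0 gives the reaction function q_R = (260 - q_N)/2.
The leader anticipates this reaction. Substituting into P = 347 - Q gives P = 217 - (1/2)q_N, so π_N = (217 - (1/2)q_N)q_N - 33q_N.
Leader FOC: 184 - q_N = 0, so q_N = 184.
Then q_R = (260 - 184)/2 = 38.
Total output Q = 222, so price P = 347 - 222 = 125.

125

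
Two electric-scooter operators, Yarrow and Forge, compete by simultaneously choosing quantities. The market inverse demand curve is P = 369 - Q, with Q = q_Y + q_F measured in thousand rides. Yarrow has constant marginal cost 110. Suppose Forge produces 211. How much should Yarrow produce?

With the rival's output fixed at 211, Yarrow's profit is π_Y = (369 - 211 - q_Y)q_Y - (110q_Y) = (158 - q_Y)q_Y - (110q_Y).
∂π_Y/∂q_Y = 48 - 2q_Y = 0, so q_Y = 24.

24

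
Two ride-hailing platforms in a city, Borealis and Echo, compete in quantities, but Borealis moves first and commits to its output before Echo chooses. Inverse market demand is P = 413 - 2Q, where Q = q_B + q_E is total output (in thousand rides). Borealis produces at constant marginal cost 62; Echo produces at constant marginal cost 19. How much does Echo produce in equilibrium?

60

Solve by backward induction. Given q_B, the follower Echo maximises π_E = (413 - 2q_B - 2q_E)q_E - 19q_E.
Setting the follower's marginal profit to zero, 394 - 2q_B - 4q_E = 0, i.e. q_E = (394 - 2q_B)/4.
The leader anticipates this reaction. Substituting into P = 413 - 2Q gives P = 216 - q_B, so π_B = (216 - q_B)q_B - 62q_B.
The leader's first-order condition 154 - 2q_B = 0 yields q_B = 77.
Then q_E = (394 - 2·77)/4 = 60.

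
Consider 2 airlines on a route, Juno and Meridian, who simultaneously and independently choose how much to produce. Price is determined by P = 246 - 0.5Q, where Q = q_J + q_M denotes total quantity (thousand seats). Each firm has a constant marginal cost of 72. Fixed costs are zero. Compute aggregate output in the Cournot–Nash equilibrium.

232

Each firm earns π_i = (246 - 0.5Q)q_i - 72q_i.
Setting ∂π_i/∂q_i = 0 with rivals' quantities fixed: 174 - q_i - (1/2)q_j = 0.
With identical firms every q_j equals q_i, so q_j = q_i and 174 = (3/2)q_i, giving q_i = 116.
Total output Q = 116 + 116 = 232.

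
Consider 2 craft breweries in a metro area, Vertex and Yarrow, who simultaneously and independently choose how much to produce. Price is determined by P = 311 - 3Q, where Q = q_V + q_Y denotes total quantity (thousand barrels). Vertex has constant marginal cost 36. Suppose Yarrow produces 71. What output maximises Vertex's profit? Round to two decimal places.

With the rival's output fixed at 71, Vertex's profit is π_V = (311 - 3·71 - 3q_V)q_V - (36q_V) = (98 - 3q_V)q_V - (36q_V).
∂π_V/∂q_V = 62 - 6q_V = 0, so q_V = 31/3.

10.33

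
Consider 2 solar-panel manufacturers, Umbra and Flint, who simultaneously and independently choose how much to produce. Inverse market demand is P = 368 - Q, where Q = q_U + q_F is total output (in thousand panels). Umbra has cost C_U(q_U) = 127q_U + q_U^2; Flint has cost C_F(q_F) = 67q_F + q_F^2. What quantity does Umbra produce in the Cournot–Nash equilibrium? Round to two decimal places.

Umbra's profit: π_U = (368 - Q)q_U - (127q_U + q_U²). Setting ∂π_U/∂q_U = 0: 241 - 4q_U - (q_F) = 0.
Flint's profit: π_F = (368 - Q)q_F - (67q_F + q_F²). Setting ∂π_F/∂q_F = 0: 301 - 4q_F - (q_U) = 0.
So q_U = (241 - q_F)/4 and q_F = (301 - q_U)/4.
Solving the pair: q_U = 221/5, q_F = 321/5.

44.20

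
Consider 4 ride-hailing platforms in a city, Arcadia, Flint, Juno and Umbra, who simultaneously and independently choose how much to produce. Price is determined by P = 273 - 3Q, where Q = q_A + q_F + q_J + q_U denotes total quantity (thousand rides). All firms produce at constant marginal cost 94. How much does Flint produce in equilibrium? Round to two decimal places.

A representative firm's profit is π_i = q_i(273 - 3Q) - 94q_i.
Setting ∂π_i/∂q_i = 0 with rivals' quantities fixed: 179 - 6q_i - 3·Σ_{j≠i} q_j = 0.
By symmetry each firm produces the same amount; substituting Σ_{j≠i} q_j = 3q_i yields q_i = 179/15.

11.93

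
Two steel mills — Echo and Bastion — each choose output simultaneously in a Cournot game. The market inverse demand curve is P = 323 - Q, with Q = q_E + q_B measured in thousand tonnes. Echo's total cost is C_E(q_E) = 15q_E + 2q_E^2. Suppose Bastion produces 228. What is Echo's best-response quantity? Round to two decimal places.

13.33

With the rival's output fixed at 228, Echo's profit is π_E = (323 - 228 - q_E)q_E - (15q_E + 2q_E²) = (95 - q_E)q_E - (15q_E + 2q_E²).
∂π_E/∂q_E = 80 - 6q_E = 0, so q_E = 40/3.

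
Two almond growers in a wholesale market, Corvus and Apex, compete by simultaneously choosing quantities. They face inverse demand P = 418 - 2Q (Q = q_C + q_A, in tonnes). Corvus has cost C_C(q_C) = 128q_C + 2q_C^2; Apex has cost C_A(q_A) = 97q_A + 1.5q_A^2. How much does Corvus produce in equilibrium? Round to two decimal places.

26.69

Corvus's profit: π_C = (418 - 2Q)q_C - (128q_C + 2q_C²). Setting ∂π_C/∂q_C = 0: 290 - 8q_C - 2(q_A) = 0.
Apex's profit: π_A = (418 - 2Q)q_A - (97q_A + (3/2)q_A²). Setting ∂π_A/∂q_A = 0: 321 - 7q_A - 2(q_C) = 0.
Rearranging gives the reaction functions q_C = (290 - 2q_A)/8 and q_A = (321 - 2q_C)/7.
Substituting one into the other gives q_C = 347/13 and q_A = 497/13.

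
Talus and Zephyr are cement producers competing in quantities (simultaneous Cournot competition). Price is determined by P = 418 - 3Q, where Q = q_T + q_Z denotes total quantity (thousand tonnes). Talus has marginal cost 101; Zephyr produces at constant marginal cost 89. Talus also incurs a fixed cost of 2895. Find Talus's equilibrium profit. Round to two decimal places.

550.37

Talus's profit: π_T = (418 - 3Q)q_T - (101q_T). Setting ∂π_T/∂q_T = 0: 317 - 6q_T - 3(q_Z) = 0.
Zephyr's profit: π_Z = (418 - 3Q)q_Z - (89q_Z). Setting ∂π_Z/∂q_Z = 0: 329 - 6q_Z - 3(q_T) = 0.
Rearranging gives the reaction functions q_T = (317 - 3q_Z)/6 and q_Z = (329 - 3q_T)/6.
Substituting one into the other gives q_T = 305/9 and q_Z = 341/9.
Price P = 418 - 3·(646/9) = 608/3.
Talus's profit: (608/3 - 101)·(305/9) - 2895 = 550.3704.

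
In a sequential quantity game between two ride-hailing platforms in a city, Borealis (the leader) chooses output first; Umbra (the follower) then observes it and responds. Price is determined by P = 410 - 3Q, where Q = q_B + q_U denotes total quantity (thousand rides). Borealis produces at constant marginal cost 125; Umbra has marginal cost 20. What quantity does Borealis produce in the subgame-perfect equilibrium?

30

The follower Umbra best-responds to any q_B: π_U = (410 - 3Q)q_U - 20q_U.
∂π_U/∂q_U = 390 - 3q_B - 6q_U = 0 gives the reaction function q_U = (390 - 3q_B)/6.
Borealis substitutes q_U(q_B) into its own profit: π_B = q_B(410 - 3q_B - (390 - 3q_B)/2) - 125q_B = (215 - (3/2)q_B)q_B - 125q_B.
Leader FOC: 90 - 3q_B = 0, so q_B = 30.
Then q_U = (390 - 3·30)/6 = 50.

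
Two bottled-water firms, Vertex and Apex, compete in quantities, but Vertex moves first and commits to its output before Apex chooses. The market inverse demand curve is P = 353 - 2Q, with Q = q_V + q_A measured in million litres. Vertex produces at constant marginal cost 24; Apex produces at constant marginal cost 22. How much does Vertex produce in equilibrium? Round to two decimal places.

81.75

Solve by backward induction. Given q_V, the follower Apex maximises π_A = (353 - 2q_V - 2q_A)q_A - 22q_A.
Follower FOC: 331 - 2q_V - 4q_A = 0, so q_A(q_V) = (331 - 2q_V)/4.
Vertex substitutes q_A(q_V) into its own profit: π_V = q_V(353 - 2q_V - (331 - 2q_V)/2) - 24q_V = (375/2 - q_V)q_V - 24q_V.
The leader's first-order condition 327/2 - 2q_V = 0 yields q_V = 327/4.
Then q_A = (331 - 2·(327/4))/4 = 335/8.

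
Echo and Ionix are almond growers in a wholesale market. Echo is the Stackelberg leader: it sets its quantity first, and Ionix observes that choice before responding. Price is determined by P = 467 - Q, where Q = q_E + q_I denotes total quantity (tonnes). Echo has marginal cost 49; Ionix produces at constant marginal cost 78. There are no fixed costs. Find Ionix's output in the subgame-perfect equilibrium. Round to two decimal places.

82.75

Solve by backward induction. Given q_E, the follower Ionix maximises π_I = (467 - q_E - q_I)q_I - 78q_I.
Setting the follower's marginal profit to zero, 389 - q_E - 2q_I = 0, i.e. q_I = (389 - q_E)/2.
Echo substitutes q_I(q_E) into its own profit: π_E = q_E(467 - q_E - (389 - q_E)/2) - 49q_E = (545/2 - (1/2)q_E)q_E - 49q_E.
The leader's first-order condition 447/2 - q_E = 0 yields q_E = 447/2.
Then q_I = (389 - 447/2)/2 = 331/4.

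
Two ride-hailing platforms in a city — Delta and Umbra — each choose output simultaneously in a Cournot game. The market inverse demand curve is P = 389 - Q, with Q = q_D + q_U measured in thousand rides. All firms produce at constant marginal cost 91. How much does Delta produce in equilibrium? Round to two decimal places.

Each firm earns π_i = (389 - Q)q_i - 91q_i.
Setting ∂π_i/∂q_i = 0 with rivals' quantities fixed: 298 - 2q_i - q_j = 0.
With identical firms every q_j equals q_i, so q_j = q_i and 298 = 3q_i, giving q_i = 298/3.

99.33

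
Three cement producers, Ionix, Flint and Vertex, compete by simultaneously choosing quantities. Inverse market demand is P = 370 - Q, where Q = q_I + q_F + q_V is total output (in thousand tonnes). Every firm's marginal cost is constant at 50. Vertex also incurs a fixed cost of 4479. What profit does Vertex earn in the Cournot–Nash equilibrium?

Each firm earns π_i = (370 - Q)q_i - 50q_i.
First-order condition (treating rivals' output as given): 320 - 2q_i - Σ_{j≠i} q_j = 0.
By symmetry each firm produces the same amount; substituting Σ_{j≠i} q_j = 2q_i yields q_i = 320/4 = 80.
Price P = 370 - 240 = 130.
Vertex's profit: (130 - 50)·80 - 4479 = 1921.

1921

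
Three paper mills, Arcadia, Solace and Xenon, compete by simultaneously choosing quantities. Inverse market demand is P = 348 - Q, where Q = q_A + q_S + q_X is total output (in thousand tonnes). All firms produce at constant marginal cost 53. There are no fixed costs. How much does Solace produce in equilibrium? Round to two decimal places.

73.75

A representative firm's profit is π_i = q_i(348 - Q) - 53q_i.
Setting ∂π_i/∂q_i = 0 with rivals' quantities fixed: 295 - 2q_i - Σ_{j≠i} q_j = 0.
By symmetry each firm produces the same amount; substituting Σ_{j≠i} q_j = 2q_i yields q_i = 295/4.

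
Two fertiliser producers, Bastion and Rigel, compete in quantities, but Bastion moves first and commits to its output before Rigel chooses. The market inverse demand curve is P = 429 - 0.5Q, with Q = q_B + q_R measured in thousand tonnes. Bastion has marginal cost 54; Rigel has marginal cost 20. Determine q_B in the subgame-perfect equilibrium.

341

Solve by backward induction. Given q_B, the follower Rigel maximises π_R = (429 - (1/2)q_B - (1/2)q_R)q_R - 20q_R.
Follower FOC: 409 - (1/2)q_B - q_R = 0, so q_R(q_B) = (409 - (1/2)q_B).
Bastion substitutes q_R(q_B) into its own profit: π_B = q_B(429 - (1/2)q_B - (409 - (1/2)q_B)/2) - 54q_B = (449/2 - (1/4)q_B)q_B - 54q_B.
Leader FOC: 341/2 - (1/2)q_B = 0, so q_B = 341.
Then q_R = (409 - (1/2)·341) = 477/2.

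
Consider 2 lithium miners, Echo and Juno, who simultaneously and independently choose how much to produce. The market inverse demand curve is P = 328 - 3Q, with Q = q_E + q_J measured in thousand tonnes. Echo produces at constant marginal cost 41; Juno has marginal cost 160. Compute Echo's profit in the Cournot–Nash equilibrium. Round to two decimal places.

6105.04

Echo's profit: π_E = (328 - 3Q)q_E - (41q_E). Setting ∂π_E/∂q_E = 0: 287 - 6q_E - 3(q_J) = 0.
Juno's profit: π_J = (328 - 3Q)q_J - (160q_J). Setting ∂π_J/∂q_J = 0: 168 - 6q_J - 3(q_E) = 0.
Rearranging gives the reaction functions q_E = (287 - 3q_J)/6 and q_J = (168 - 3q_E)/6.
Solving the pair: q_E = 406/9, q_J = 49/9.
Price P = 328 - 3·(455/9) = 529/3.
Echo's profit: (529/3 - 41)·(406/9) = 6105.0370.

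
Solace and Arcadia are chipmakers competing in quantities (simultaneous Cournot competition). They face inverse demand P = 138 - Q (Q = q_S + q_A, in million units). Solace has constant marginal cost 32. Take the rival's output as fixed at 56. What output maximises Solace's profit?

With the rival's output fixed at 56, Solace's profit is π_S = (138 - 56 - q_S)q_S - (32q_S) = (82 - q_S)q_S - (32q_S).
∂π_S/∂q_S = 50 - 2q_S = 0, so q_S = 25.

25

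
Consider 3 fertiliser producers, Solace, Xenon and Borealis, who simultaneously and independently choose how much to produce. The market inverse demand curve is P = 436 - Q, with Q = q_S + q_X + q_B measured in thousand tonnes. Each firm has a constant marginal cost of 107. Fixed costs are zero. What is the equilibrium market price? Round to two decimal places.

Each firm earns π_i = (436 - Q)q_i - 107q_i.
First-order condition (treating rivals' output as given): 329 - 2q_i - Σ_{j≠i} q_j = 0.
With identical firms every q_j equals q_i, so Σ_{j≠i} q_j = 2q_i and 329 = 4q_i, giving q_i = 329/4.
Total output Q = 987/4, so price P = 436 - 987/4 = 757/4.

189.25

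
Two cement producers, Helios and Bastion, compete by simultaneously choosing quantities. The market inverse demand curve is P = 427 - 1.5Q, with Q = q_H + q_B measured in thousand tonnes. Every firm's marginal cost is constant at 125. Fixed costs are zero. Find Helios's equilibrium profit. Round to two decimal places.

6755.85

A representative firm's profit is π_i = q_i(427 - 1.5Q) - 125q_i.
First-order condition (treating rivals' output as given): 302 - 3q_i - (3/2)q_j = 0.
With identical firms every q_j equals q_i, so q_j = q_i and 302 = (9/2)q_i, giving q_i = 604/9.
Price P = 427 - (3/2)·(1208/9) = 677/3.
Helios's profit: (677/3 - 125)·(604/9) = 6755.8519.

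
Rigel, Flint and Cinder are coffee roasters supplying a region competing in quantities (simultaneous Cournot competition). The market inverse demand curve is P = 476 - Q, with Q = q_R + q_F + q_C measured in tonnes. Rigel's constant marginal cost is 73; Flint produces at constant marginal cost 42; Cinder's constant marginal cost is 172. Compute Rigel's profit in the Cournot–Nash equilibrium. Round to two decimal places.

Rigel's profit: π_R = (476 - Q)q_R - (73q_R). Setting ∂π_R/∂q_R = 0: 403 - 2q_R - (q_F + q_C) = 0.
Flint's first-order condition: 434 - 2q_F - (q_R + q_C) = 0.
Cinder's profit: π_C = (476 - Q)q_C - (172q_C). Setting ∂π_C/∂q_C = 0: 304 - 2q_C - (q_R + q_F) = 0.
Adding the 3 first-order conditions: 1141 − 4Q = 0, so Q = 1141/4.
Back-substituting: q_R = (403 − 1141/4) = 471/4, q_F = (434 − 1141/4) = 595/4, q_C = (304 − 1141/4) = 75/4.
Price P = 476 - 1141/4 = 763/4.
Rigel's profit: (763/4 - 73)·(471/4) = 13865.0625.

13865.06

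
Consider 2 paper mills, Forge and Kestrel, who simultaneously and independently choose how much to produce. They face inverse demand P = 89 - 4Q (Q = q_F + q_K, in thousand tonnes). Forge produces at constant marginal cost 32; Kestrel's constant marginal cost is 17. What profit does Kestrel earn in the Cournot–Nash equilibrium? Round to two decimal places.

210.25

Forge's profit: π_F = (89 - 4Q)q_F - (32q_F). Setting ∂π_F/∂q_F = 0: 57 - 8q_F - 4(q_K) = 0.
Kestrel's first-order condition: 72 - 8q_K - 4(q_F) = 0.
Best responses: q_F = (57 - 4q_K)/8, q_K = (72 - 4q_F)/8.
Solving the pair: q_F = 7/2, q_K = 29/4.
Price P = 89 - 4·(43/4) = 46.
Kestrel's profit: (46 - 17)·(29/4) = 841/4.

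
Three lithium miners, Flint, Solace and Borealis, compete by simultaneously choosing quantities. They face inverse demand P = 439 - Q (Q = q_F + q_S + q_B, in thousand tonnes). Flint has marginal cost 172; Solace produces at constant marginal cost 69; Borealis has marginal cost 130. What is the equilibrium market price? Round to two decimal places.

202.50

Flint's profit: π_F = (439 - Q)q_F - (172q_F). Setting ∂π_F/∂q_F = 0: 267 - 2q_F - (q_S + q_B) = 0.
Solace's first-order condition: 370 - 2q_S - (q_F + q_B) = 0.
Borealis's first-order condition: 309 - 2q_B - (q_F + q_S) = 0.
Summing all 3 equations gives 946 − 4Q = 0, hence Q = 473/2.
Back-substituting: q_F = (267 − 473/2) = 61/2, q_S = (370 − 473/2) = 267/2, q_B = (309 − 473/2) = 145/2.
Total output Q = 473/2, so price P = 439 - 473/2 = 405/2.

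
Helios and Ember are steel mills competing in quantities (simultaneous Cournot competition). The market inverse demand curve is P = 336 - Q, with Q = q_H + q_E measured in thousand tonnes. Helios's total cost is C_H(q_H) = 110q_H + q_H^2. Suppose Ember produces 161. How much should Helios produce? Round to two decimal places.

16.25

With the rival's output fixed at 161, Helios's profit is π_H = (336 - 161 - q_H)q_H - (110q_H + q_H²) = (175 - q_H)q_H - (110q_H + q_H²).
∂π_H/∂q_H = 65 - 4q_H = 0, so q_H = 65/4.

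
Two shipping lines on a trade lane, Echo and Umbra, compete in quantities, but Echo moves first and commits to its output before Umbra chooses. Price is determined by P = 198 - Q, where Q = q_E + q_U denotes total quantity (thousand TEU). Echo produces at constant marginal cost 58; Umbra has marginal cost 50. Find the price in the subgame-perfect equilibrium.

The follower Umbra best-responds to any q_E: π_U = (198 - Q)q_U - 50q_U.
Follower FOC: 148 - q_E - 2q_U = 0, so q_U(q_E) = (148 - q_E)/2.
The leader anticipates this reaction. Substituting into P = 198 - Q gives P = 124 - (1/2)q_E, so π_E = (124 - (1/2)q_E)q_E - 58q_E.
Maximising: ∂π_E/∂q_E = 66 - q_E = 0, giving q_E = 66.
Then q_U = (148 - 66)/2 = 41.
Total output Q = 107, so price P = 198 - 107 = 91.

91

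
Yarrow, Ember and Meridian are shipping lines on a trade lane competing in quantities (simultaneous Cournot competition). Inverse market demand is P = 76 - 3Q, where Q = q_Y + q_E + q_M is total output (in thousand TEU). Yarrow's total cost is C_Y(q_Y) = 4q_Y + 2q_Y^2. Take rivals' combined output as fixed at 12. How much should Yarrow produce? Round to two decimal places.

3.60

With rivals' combined output fixed at 12, Yarrow's profit is π_Y = (76 - 3·12 - 3q_Y)q_Y - (4q_Y + 2q_Y²) = (40 - 3q_Y)q_Y - (4q_Y + 2q_Y²).
∂π_Y/∂q_Y = 36 - 10q_Y = 0, so q_Y = 18/5.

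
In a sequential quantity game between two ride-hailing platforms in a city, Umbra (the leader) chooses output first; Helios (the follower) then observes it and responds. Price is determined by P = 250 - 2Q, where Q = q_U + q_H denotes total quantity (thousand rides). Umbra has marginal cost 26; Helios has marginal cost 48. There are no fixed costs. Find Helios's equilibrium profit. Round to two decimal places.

The follower Helios best-responds to any q_U: π_H = (250 - 2Q)q_H - 48q_H.
Setting the follower's marginal profit to zero, 202 - 2q_U - 4q_H = 0, i.e. q_H = (202 - 2q_U)/4.
Umbra substitutes q_H(q_U) into its own profit: π_U = q_U(250 - 2q_U - (202 - 2q_U)/2) - 26q_U = (149 - q_U)q_U - 26q_U.
Maximising: ∂π_U/∂q_U = 123 - 2q_U = 0, giving q_U = 123/2.
Then q_H = (202 - 2·(123/2))/4 = 79/4.
Price P = 250 - 2·(325/4) = 175/2.
Helios's profit: (175/2 - 48)·(79/4) = 780.1250.

780.13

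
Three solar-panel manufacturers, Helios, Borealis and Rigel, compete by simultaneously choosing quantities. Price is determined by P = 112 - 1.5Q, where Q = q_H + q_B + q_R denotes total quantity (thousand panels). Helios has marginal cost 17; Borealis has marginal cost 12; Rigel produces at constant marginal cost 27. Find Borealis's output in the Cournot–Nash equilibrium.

Helios's profit: π_H = (112 - 1.5Q)q_H - (17q_H). Setting ∂π_H/∂q_H = 0: 95 - 3q_H - (3/2)(q_B + q_R) = 0.
Borealis's profit: π_B = (112 - 1.5Q)q_B - (12q_B). Setting ∂π_B/∂q_B = 0: 100 - 3q_B - (3/2)(q_H + q_R) = 0.
Rigel's first-order condition: 85 - 3q_R - (3/2)(q_H + q_B) = 0.
Adding the 3 conditions: 280 − 3Q − 3Q = 0, i.e. Q = 140/3.
Back-substituting: q_H = (95 − 70)/(3/2) = 50/3, q_B = (100 − 70)/(3/2) = 20, q_R = (85 − 70)/(3/2) = 10.

20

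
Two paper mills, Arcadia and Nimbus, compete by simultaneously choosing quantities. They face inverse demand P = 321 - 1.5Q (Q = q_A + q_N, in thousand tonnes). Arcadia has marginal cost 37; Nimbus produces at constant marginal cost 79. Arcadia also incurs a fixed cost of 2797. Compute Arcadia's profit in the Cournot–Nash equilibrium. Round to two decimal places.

Arcadia's profit: π_A = (321 - 1.5Q)q_A - (37q_A). Setting ∂π_A/∂q_A = 0: 284 - 3q_A - (3/2)(q_N) = 0.
Nimbus's profit: π_N = (321 - 1.5Q)q_N - (79q_N). Setting ∂π_N/∂q_N = 0: 242 - 3q_N - (3/2)(q_A) = 0.
Rearranging gives the reaction functions q_A = (284 - (3/2)q_N)/3 and q_N = (242 - (3/2)q_A)/3.
Solving the pair: q_A = 652/9, q_N = 400/9.
Price P = 321 - (3/2)·(1052/9) = 437/3.
Arcadia's profit: (437/3 - 37)·(652/9) - 2797 = 5075.2963.

5075.30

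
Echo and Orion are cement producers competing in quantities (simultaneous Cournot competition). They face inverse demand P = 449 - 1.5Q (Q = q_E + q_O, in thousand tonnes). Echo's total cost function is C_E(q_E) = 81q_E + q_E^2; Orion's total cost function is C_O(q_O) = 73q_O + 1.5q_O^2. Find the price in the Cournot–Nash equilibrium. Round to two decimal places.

Echo's profit: π_E = (449 - 1.5Q)q_E - (81q_E + q_E²). Setting ∂π_E/∂q_E = 0: 368 - 5q_E - (3/2)(q_O) = 0.
Orion's profit: π_O = (449 - 1.5Q)q_O - (73q_O + (3/2)q_O²). Setting ∂π_O/∂q_O = 0: 376 - 6q_O - (3/2)(q_E) = 0.
Best responses: q_E = (368 - (3/2)q_O)/5, q_O = (376 - (3/2)q_E)/6.
Substituting one into the other gives q_E = 59.2432 and q_O = 47.8559.
Total output Q = 107.0991, so price P = 449 - (3/2)·107.0991 = 288.3514.

288.35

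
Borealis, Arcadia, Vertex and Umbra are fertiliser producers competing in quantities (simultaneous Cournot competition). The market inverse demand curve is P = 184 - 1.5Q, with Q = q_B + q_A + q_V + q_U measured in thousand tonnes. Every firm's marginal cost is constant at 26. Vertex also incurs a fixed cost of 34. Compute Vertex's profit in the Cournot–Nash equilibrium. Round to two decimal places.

631.71

A representative firm's profit is π_i = q_i(184 - 1.5Q) - 26q_i.
Setting ∂π_i/∂q_i = 0 with rivals' quantities fixed: 158 - 3q_i - (3/2)·Σ_{j≠i} q_j = 0.
With identical firms every q_j equals q_i, so Σ_{j≠i} q_j = 3q_i and 158 = (15/2)q_i, giving q_i = 316/15.
Price P = 184 - (3/2)·(1264/15) = 288/5.
Vertex's profit: (288/5 - 26)·(316/15) - 34 = 631.7067.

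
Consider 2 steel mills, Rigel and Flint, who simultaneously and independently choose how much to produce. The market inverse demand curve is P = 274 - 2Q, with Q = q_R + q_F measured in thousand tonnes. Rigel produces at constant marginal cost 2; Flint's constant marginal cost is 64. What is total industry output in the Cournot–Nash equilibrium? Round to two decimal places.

Rigel's profit: π_R = (274 - 2Q)q_R - (2q_R). Setting ∂π_R/∂q_R = 0: 272 - 4q_R - 2(q_F) = 0.
Flint's profit: π_F = (274 - 2Q)q_F - (64q_F). Setting ∂π_F/∂q_F = 0: 210 - 4q_F - 2(q_R) = 0.
Best responses: q_R = (272 - 2q_F)/4, q_F = (210 - 2q_R)/4.
Substituting one into the other gives q_R = 167/3 and q_F = 74/3.
Total output Q = 167/3 + 74/3 = 241/3.

80.33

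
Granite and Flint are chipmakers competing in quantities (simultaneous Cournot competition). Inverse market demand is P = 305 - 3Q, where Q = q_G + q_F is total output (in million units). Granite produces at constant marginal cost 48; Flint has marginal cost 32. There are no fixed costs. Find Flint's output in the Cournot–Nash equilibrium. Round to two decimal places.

32.11

Granite's profit: π_G = (305 - 3Q)q_G - (48q_G). Setting ∂π_G/∂q_G = 0: 257 - 6q_G - 3(q_F) = 0.
Flint's profit: π_F = (305 - 3Q)q_F - (32q_F). Setting ∂π_F/∂q_F = 0: 273 - 6q_F - 3(q_G) = 0.
Best responses: q_G = (257 - 3q_F)/6, q_F = (273 - 3q_G)/6.
Solving the pair: q_G = 241/9, q_F = 289/9.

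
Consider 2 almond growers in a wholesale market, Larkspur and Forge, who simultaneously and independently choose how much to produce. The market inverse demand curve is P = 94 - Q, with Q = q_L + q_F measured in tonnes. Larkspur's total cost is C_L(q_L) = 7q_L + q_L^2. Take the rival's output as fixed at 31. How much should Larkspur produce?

14

With the rival's output fixed at 31, Larkspur's profit is π_L = (94 - 31 - q_L)q_L - (7q_L + q_L²) = (63 - q_L)q_L - (7q_L + q_L²).
∂π_L/∂q_L = 56 - 4q_L = 0, so q_L = 14.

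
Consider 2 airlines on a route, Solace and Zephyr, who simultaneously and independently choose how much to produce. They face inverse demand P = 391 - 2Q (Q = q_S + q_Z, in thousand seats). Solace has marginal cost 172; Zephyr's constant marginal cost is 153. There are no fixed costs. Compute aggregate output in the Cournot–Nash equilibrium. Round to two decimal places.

76.17

Solace's profit: π_S = (391 - 2Q)q_S - (172q_S). Setting ∂π_S/∂q_S = 0: 219 - 4q_S - 2(q_Z) = 0.
Zephyr's first-order condition: 238 - 4q_Z - 2(q_S) = 0.
So q_S = (219 - 2q_Z)/4 and q_Z = (238 - 2q_S)/4.
Substituting one into the other gives q_S = 100/3 and q_Z = 257/6.
Total output Q = 100/3 + 257/6 = 457/6.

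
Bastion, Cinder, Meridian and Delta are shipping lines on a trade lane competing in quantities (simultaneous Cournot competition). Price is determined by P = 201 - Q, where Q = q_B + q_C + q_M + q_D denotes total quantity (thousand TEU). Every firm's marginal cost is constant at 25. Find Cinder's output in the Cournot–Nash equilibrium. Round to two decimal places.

A representative firm's profit is π_i = q_i(201 - Q) - 25q_i.
Setting ∂π_i/∂q_i = 0 with rivals' quantities fixed: 176 - 2q_i - Σ_{j≠i} q_j = 0.
With identical firms every q_j equals q_i, so Σ_{j≠i} q_j = 3q_i and 176 = 5q_i, giving q_i = 176/5.

35.20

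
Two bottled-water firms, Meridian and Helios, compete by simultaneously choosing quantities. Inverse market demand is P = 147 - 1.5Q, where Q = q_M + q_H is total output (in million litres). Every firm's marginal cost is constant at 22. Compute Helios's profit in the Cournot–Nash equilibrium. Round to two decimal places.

A representative firm's profit is π_i = q_i(147 - 1.5Q) - 22q_i.
Setting ∂π_i/∂q_i = 0 with rivals' quantities fixed: 125 - 3q_i - (3/2)q_j = 0.
With identical firms every q_j equals q_i, so q_j = q_i and 125 = (9/2)q_i, giving q_i = 250/9.
Price P = 147 - (3/2)·(500/9) = 191/3.
Helios's profit: (191/3 - 22)·(250/9) = 1157.4074.

1157.41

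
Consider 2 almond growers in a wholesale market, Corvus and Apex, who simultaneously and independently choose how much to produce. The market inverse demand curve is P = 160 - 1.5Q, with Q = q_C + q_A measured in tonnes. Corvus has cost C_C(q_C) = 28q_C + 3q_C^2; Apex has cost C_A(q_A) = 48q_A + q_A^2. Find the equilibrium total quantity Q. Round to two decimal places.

30.46

Corvus's profit: π_C = (160 - 1.5Q)q_C - (28q_C + 3q_C²). Setting ∂π_C/∂q_C = 0: 132 - 9q_C - (3/2)(q_A) = 0.
Apex's first-order condition: 112 - 5q_A - (3/2)(q_C) = 0.
Rearranging gives the reaction functions q_C = (132 - (3/2)q_A)/9 and q_A = (112 - (3/2)q_C)/5.
Solving the pair: q_C = 656/57, q_A = 360/19.
Total output Q = 656/57 + 360/19 = 1736/57.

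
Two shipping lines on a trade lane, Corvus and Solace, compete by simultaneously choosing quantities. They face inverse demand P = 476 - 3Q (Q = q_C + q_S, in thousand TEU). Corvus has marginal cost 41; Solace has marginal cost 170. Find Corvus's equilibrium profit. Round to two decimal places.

Corvus's profit: π_C = (476 - 3Q)q_C - (41q_C). Setting ∂π_C/∂q_C = 0: 435 - 6q_C - 3(q_S) = 0.
Solace's profit: π_S = (476 - 3Q)q_S - (170q_S). Setting ∂π_S/∂q_S = 0: 306 - 6q_S - 3(q_C) = 0.
Best responses: q_C = (435 - 3q_S)/6, q_S = (306 - 3q_C)/6.
Solving the pair: q_C = 188/3, q_S = 59/3.
Price P = 476 - 3·(247/3) = 229.
Corvus's profit: (229 - 41)·(188/3) = 11781.3333.

11781.33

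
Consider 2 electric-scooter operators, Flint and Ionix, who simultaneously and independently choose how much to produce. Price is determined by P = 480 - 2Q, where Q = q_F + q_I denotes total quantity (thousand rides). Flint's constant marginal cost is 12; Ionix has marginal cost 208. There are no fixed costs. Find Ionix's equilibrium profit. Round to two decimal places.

Flint's profit: π_F = (480 - 2Q)q_F - (12q_F). Setting ∂π_F/∂q_F = 0: 468 - 4q_F - 2(q_I) = 0.
Ionix's profit: π_I = (480 - 2Q)q_I - (208q_I). Setting ∂π_I/∂q_I = 0: 272 - 4q_I - 2(q_F) = 0.
Rearranging gives the reaction functions q_F = (468 - 2q_I)/4 and q_I = (272 - 2q_F)/4.
Substituting one into the other gives q_F = 332/3 and q_I = 38/3.
Price P = 480 - 2·(370/3) = 700/3.
Ionix's profit: (700/3 - 208)·(38/3) = 320.8889.

320.89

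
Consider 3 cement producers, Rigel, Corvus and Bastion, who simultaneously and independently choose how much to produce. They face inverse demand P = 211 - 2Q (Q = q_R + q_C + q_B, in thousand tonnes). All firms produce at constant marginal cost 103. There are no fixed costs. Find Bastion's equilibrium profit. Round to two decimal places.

364.50

Each firm earns π_i = (211 - 2Q)q_i - 103q_i.
Setting ∂π_i/∂q_i = 0 with rivals' quantities fixed: 108 - 4q_i - 2·Σ_{j≠i} q_j = 0.
By symmetry each firm produces the same amount; substituting Σ_{j≠i} q_j = 2q_i yields q_i = 108/8 = 27/2.
Price P = 211 - 2·(81/2) = 130.
Bastion's profit: (130 - 103)·(27/2) = 729/2.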